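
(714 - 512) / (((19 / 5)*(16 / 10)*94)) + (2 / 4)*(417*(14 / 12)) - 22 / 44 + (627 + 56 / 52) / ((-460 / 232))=-6841489 / 92872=-73.67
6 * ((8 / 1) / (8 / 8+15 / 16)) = 768 / 31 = 24.77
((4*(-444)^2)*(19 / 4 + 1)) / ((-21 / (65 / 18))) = -16373240 / 21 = -779678.10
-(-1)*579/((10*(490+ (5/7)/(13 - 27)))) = 9457/80025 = 0.12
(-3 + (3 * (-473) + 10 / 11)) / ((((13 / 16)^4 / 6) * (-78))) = 1024458752 / 4084223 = 250.83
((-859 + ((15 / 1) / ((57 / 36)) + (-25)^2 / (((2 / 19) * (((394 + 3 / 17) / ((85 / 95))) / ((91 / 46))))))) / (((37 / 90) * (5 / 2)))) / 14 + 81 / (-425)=-36990117221121 / 644673390550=-57.38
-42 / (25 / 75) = -126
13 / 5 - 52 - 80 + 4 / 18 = -5813 / 45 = -129.18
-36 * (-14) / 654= 84 / 109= 0.77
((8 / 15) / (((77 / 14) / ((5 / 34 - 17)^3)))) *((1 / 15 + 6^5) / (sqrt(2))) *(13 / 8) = -31696838211129 *sqrt(2) / 10808600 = -4147262.22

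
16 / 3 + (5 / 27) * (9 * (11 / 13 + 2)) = 131 / 13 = 10.08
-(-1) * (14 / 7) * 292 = 584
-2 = -2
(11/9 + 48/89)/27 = 1411/21627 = 0.07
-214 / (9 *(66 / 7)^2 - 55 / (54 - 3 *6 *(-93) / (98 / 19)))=-194504814 / 727062941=-0.27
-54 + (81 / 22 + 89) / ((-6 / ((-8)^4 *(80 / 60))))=-84415.05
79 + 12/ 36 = 238/ 3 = 79.33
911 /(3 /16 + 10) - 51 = 6263 /163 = 38.42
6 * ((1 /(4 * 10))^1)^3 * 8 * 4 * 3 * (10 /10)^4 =9 /1000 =0.01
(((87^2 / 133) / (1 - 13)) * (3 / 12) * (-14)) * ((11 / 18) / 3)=9251 / 2736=3.38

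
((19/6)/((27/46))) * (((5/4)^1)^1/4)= 2185/1296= 1.69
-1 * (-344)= 344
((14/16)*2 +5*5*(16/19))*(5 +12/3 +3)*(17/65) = 88383/1235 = 71.57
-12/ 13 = -0.92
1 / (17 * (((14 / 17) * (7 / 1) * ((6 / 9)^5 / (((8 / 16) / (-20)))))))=-243 / 125440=-0.00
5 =5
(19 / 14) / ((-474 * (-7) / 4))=19 / 11613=0.00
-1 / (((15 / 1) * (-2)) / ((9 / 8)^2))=27 / 640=0.04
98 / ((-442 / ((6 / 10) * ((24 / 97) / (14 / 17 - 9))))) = 3528 / 876395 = 0.00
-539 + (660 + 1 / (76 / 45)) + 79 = 15245 / 76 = 200.59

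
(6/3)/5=2/5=0.40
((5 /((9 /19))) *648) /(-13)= -6840 /13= -526.15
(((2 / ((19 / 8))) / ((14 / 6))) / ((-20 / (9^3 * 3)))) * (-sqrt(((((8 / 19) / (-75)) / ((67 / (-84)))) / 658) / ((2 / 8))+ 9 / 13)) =26244 * sqrt(10471411673021) / 2586194975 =32.84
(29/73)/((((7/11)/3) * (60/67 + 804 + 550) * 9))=21373/139162674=0.00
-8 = -8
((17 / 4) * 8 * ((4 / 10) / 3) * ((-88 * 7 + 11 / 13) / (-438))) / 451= 24718 / 1750905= 0.01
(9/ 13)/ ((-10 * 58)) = -9/ 7540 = -0.00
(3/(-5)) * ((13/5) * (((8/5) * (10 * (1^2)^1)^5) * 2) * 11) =-5491200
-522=-522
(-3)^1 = -3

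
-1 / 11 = -0.09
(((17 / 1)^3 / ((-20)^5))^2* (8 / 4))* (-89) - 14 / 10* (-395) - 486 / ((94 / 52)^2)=4572365174529797031 / 11310080000000000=404.27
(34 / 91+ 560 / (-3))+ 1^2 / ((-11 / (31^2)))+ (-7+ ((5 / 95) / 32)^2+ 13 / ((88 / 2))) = -311229267781 / 1110100992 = -280.36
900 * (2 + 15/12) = 2925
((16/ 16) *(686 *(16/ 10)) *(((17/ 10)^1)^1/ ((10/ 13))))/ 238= 1274/ 125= 10.19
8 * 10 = 80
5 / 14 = 0.36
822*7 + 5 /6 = 34529 /6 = 5754.83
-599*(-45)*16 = 431280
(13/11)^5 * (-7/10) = -2599051/1610510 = -1.61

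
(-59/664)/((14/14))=-59/664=-0.09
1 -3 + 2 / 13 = -24 / 13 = -1.85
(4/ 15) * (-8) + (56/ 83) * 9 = 4904/ 1245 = 3.94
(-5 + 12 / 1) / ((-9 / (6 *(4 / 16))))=-7 / 6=-1.17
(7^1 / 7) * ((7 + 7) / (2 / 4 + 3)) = 4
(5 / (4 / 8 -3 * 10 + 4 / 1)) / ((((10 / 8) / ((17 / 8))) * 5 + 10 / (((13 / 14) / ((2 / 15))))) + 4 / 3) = -65 / 1893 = -0.03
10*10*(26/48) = 325/6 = 54.17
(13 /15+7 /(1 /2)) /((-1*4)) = -223 /60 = -3.72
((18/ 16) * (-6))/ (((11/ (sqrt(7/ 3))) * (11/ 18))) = -81 * sqrt(21)/ 242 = -1.53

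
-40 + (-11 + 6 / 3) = -49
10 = 10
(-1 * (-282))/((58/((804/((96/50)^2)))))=1060.41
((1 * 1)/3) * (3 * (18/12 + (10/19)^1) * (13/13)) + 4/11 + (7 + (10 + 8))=11449/418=27.39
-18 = -18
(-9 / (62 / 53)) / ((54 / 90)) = -795 / 62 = -12.82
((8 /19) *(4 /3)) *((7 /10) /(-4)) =-28 /285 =-0.10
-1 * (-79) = 79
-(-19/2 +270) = -521/2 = -260.50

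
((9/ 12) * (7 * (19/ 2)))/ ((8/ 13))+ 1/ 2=5219/ 64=81.55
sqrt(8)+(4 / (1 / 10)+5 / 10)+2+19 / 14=2 * sqrt(2)+307 / 7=46.69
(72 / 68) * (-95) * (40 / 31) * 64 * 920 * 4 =-16109568000 / 527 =-30568440.23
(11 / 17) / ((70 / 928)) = 5104 / 595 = 8.58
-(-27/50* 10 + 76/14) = -1/35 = -0.03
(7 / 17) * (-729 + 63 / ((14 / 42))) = -222.35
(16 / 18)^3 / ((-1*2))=-256 / 729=-0.35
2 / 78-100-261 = -14078 / 39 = -360.97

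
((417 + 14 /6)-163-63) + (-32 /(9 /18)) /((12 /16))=108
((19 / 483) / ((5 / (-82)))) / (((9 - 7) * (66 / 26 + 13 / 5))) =-10127 / 161322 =-0.06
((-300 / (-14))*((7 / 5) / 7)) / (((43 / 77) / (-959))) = -316470 / 43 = -7359.77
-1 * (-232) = 232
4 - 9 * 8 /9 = -4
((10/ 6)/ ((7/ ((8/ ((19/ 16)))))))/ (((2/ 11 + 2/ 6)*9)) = 7040/ 20349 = 0.35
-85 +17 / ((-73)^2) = -452948 / 5329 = -85.00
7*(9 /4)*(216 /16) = 1701 /8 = 212.62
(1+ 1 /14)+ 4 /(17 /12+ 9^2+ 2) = 15867 /14182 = 1.12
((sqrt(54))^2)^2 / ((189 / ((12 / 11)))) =1296 / 77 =16.83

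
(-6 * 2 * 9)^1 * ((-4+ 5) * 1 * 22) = -2376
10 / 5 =2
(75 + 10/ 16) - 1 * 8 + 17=677/ 8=84.62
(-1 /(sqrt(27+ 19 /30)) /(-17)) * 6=6 * sqrt(24870) /14093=0.07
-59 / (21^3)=-59 / 9261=-0.01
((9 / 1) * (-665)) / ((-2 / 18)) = 53865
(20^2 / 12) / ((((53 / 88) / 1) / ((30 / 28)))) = 59.30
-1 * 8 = -8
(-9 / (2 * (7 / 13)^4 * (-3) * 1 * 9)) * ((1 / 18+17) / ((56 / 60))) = 43841135 / 1210104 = 36.23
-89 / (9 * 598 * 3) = -0.01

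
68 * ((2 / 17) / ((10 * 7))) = 4 / 35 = 0.11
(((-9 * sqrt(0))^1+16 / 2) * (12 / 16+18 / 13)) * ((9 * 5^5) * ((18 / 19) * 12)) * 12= 16183800000 / 247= 65521457.49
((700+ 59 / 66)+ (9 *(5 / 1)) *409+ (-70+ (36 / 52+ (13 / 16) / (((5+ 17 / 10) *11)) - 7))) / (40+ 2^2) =4375741715 / 10117536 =432.49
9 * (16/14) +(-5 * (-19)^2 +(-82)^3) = -3872139/7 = -553162.71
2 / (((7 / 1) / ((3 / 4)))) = 3 / 14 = 0.21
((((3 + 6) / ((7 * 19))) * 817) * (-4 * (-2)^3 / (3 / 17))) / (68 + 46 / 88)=146.30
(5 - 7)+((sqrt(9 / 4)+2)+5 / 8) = 17 / 8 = 2.12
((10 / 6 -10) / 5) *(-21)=35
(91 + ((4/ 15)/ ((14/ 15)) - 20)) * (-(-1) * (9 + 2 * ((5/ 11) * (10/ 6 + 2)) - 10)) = 499/ 3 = 166.33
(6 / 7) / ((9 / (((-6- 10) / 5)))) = -32 / 105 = -0.30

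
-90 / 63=-10 / 7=-1.43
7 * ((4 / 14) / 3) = 2 / 3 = 0.67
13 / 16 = 0.81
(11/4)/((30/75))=55/8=6.88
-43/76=-0.57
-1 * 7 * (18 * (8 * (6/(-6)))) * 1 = 1008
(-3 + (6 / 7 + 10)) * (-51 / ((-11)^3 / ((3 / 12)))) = 255 / 3388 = 0.08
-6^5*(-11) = 85536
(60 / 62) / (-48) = -5 / 248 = -0.02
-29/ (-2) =29/ 2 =14.50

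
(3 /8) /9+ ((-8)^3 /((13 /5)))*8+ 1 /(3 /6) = -490883 /312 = -1573.34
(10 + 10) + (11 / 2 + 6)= 63 / 2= 31.50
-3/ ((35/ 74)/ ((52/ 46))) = -5772/ 805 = -7.17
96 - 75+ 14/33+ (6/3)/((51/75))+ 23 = 26572/561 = 47.37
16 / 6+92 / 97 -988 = -286456 / 291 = -984.38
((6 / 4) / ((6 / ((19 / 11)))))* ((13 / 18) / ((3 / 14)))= 1729 / 1188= 1.46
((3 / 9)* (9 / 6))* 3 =3 / 2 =1.50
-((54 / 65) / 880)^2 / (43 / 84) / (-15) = 5103 / 43965350000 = 0.00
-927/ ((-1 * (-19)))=-927/ 19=-48.79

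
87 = 87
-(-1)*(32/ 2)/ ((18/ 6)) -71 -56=-365/ 3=-121.67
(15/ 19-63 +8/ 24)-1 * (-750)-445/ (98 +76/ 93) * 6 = 34630570/ 52383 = 661.10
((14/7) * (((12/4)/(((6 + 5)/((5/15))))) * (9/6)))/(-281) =-0.00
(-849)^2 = 720801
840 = 840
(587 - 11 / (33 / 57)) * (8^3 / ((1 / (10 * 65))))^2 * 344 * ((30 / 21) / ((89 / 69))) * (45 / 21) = 51360314761304288.01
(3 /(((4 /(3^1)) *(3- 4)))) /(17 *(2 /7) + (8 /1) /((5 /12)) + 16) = -315 /5608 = -0.06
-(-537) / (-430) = -537 / 430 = -1.25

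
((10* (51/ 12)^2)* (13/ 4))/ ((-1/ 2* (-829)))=18785/ 13264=1.42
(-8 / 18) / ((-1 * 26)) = 2 / 117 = 0.02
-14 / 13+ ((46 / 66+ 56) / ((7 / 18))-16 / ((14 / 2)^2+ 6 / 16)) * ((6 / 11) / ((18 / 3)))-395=-1665157803 / 4349345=-382.85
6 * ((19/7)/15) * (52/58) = 0.97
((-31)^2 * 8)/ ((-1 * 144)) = -961/ 18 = -53.39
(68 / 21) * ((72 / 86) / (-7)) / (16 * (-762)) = 17 / 535178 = 0.00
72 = 72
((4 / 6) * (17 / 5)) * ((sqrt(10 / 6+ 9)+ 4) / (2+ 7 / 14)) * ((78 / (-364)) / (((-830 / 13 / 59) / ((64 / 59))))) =56576 * sqrt(6) / 217875+ 56576 / 72625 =1.42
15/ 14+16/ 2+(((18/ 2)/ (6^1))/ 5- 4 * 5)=-372/ 35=-10.63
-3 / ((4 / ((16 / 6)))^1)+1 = -1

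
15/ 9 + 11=38/ 3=12.67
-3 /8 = -0.38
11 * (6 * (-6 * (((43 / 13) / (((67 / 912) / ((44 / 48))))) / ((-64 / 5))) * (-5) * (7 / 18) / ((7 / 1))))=-2471425 / 6968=-354.68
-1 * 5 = -5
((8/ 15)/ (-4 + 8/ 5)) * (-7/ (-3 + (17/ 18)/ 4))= -112/ 199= -0.56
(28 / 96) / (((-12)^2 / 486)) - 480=-30657 / 64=-479.02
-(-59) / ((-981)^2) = 0.00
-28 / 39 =-0.72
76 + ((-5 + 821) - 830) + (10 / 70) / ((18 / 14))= 559 / 9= 62.11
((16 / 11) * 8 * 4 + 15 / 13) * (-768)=-5238528 / 143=-36633.06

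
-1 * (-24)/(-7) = -24/7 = -3.43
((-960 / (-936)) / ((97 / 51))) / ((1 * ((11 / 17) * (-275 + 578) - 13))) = 0.00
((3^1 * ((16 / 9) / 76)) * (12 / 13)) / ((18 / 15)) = 40 / 741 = 0.05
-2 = -2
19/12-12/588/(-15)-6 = -4327/980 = -4.42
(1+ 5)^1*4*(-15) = -360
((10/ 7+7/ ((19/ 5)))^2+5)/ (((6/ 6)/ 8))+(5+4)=2380561/ 17689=134.58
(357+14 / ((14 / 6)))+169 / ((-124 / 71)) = 33013 / 124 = 266.23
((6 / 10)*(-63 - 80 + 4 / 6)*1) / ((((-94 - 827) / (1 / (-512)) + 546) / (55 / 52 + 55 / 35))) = -1769 / 3719560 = -0.00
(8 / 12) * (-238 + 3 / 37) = -17606 / 111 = -158.61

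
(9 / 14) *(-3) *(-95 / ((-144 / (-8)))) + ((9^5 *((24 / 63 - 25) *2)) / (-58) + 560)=41167429 / 812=50698.80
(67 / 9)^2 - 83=-27.58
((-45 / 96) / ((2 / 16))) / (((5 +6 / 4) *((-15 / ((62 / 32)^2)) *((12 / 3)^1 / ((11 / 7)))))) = 10571 / 186368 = 0.06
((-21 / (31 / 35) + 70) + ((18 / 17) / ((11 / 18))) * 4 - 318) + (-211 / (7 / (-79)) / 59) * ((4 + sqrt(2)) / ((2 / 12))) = 100014 * sqrt(2) / 413 + 1685200607 / 2394161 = 1046.35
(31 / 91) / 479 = 31 / 43589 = 0.00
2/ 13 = 0.15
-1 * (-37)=37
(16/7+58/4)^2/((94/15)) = 17625/392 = 44.96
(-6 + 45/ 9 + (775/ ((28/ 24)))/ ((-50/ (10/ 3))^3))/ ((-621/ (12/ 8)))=377/ 130410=0.00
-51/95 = -0.54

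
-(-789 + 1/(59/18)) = 46533/59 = 788.69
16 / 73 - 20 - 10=-2174 / 73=-29.78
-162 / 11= -14.73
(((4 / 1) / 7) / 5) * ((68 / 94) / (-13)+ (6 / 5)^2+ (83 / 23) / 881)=1718996892 / 10833106375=0.16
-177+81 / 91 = -16026 / 91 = -176.11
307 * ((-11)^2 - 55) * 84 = 1702008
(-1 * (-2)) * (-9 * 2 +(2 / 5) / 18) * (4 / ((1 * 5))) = -6472 / 225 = -28.76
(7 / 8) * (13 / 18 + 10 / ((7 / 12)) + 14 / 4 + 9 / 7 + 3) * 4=89.78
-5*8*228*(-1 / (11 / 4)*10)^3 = 583680000 / 1331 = 438527.42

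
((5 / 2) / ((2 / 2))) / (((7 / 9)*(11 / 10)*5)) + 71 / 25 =6592 / 1925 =3.42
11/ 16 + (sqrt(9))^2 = 155/ 16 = 9.69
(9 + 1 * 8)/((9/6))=34/3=11.33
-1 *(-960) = 960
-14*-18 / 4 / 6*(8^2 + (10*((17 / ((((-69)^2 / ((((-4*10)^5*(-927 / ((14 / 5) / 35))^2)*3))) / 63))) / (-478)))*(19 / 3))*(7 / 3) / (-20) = -952042005810049560952 / 632155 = -1506026221116734.92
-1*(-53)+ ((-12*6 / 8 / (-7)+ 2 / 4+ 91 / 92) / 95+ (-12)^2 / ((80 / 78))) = 11833999 / 61180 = 193.43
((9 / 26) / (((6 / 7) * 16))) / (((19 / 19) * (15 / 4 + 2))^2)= 21 / 27508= 0.00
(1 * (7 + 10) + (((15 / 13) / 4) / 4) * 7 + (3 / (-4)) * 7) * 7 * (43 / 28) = 109607 / 832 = 131.74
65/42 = 1.55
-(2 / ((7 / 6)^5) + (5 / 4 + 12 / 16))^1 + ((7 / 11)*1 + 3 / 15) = -1931008 / 924385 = -2.09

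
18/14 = 9/7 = 1.29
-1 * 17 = -17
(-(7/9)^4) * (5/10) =-2401/13122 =-0.18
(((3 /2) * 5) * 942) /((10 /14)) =9891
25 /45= 5 /9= 0.56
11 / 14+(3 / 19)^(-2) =5153 / 126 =40.90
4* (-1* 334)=-1336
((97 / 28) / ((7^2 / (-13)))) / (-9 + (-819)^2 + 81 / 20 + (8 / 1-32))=-6305 / 4601221863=-0.00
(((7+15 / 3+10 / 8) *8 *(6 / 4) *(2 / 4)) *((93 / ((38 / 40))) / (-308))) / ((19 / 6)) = -221805 / 27797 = -7.98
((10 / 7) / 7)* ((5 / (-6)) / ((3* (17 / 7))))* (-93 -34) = 3175 / 1071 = 2.96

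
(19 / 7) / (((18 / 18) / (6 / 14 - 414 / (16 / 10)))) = -137427 / 196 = -701.16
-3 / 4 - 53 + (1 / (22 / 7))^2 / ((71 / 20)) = -1846085 / 34364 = -53.72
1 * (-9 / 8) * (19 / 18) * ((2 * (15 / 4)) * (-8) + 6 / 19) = 567 / 8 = 70.88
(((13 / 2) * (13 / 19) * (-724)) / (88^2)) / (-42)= 30589 / 3089856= 0.01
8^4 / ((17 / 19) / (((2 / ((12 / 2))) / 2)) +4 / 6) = 29184 / 43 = 678.70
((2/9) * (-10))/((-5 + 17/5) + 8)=-25/72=-0.35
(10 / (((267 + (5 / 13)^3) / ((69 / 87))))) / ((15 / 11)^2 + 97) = 30571255 / 101766691076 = 0.00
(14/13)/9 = 14/117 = 0.12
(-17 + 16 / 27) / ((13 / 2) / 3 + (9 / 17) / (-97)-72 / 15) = 7305070 / 1174869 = 6.22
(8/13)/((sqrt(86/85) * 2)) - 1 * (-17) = 2 * sqrt(7310)/559 + 17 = 17.31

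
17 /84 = 0.20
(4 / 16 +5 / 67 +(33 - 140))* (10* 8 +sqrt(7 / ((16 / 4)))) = -571780 / 67 - 28589* sqrt(7) / 536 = -8675.15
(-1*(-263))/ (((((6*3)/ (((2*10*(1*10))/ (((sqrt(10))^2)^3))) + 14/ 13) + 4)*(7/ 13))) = 44447/ 8652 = 5.14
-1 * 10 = -10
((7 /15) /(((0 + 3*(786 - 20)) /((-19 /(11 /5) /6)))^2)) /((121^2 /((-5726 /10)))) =-7234801 /1010368772824752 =-0.00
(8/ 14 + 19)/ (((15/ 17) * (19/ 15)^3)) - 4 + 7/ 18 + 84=78907261/ 864234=91.30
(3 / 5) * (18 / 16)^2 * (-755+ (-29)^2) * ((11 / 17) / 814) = 10449 / 201280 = 0.05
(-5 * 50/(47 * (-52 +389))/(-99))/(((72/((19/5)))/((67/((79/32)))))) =254600/1114891371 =0.00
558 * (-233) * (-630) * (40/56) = 58506300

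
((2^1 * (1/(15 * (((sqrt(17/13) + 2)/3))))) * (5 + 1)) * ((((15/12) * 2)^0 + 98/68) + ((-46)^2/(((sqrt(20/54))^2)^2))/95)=2076191364/7065625 - 79853514 * sqrt(221)/7065625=125.83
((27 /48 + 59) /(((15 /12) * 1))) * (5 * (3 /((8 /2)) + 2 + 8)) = 40979 /16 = 2561.19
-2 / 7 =-0.29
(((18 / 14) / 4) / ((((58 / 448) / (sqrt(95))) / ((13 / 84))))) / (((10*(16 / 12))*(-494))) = -9*sqrt(95) / 154280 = -0.00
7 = 7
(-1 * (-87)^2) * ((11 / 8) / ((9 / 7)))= -64757 / 8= -8094.62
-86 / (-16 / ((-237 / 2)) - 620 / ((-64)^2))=20871168 / 3967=5261.20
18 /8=9 /4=2.25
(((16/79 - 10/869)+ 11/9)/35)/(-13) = -0.00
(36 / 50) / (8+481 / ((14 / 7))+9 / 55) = 396 / 136765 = 0.00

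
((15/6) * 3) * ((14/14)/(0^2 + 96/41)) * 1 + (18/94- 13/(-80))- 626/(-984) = 7757257/1849920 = 4.19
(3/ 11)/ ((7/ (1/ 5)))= 3/ 385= 0.01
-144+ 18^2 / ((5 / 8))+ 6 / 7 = 375.26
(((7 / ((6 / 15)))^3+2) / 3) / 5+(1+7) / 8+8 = 14657 / 40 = 366.42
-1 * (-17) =17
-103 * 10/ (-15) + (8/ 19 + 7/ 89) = 350881/ 5073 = 69.17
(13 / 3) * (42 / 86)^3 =40131 / 79507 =0.50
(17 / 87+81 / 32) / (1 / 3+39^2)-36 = -152466521 / 4235392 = -36.00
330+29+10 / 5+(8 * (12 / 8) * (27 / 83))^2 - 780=-2781515 / 6889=-403.76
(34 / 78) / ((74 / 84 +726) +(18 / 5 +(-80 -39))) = 1190 / 1669343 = 0.00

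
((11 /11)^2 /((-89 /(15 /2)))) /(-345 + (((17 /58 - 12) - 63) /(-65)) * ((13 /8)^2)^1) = 139200 /564871519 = 0.00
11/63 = 0.17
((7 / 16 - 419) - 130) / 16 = -8777 / 256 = -34.29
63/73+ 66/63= 2929/1533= 1.91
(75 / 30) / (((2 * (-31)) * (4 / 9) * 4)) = -45 / 1984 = -0.02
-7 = -7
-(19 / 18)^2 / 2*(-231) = 27797 / 216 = 128.69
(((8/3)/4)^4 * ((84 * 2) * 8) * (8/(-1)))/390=-28672/5265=-5.45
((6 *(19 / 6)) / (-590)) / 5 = -19 / 2950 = -0.01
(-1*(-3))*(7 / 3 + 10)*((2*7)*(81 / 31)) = 41958 / 31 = 1353.48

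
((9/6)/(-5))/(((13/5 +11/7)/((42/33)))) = -147/1606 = -0.09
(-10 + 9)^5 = -1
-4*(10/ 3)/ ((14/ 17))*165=-18700/ 7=-2671.43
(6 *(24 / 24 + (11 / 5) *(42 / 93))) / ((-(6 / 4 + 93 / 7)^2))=-0.05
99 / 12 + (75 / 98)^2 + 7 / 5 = 245759 / 24010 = 10.24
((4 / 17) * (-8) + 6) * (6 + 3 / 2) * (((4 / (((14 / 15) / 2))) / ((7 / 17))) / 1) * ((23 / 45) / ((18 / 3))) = 1150 / 21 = 54.76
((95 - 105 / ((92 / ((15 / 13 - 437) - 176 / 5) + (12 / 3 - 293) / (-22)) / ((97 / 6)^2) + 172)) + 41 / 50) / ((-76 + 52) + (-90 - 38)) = -7209666423651 / 11510058058600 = -0.63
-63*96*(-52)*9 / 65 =217728 / 5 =43545.60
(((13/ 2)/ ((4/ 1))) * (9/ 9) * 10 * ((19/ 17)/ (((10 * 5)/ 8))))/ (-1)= -247/ 85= -2.91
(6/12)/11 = 0.05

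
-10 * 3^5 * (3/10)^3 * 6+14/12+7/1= -28912/75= -385.49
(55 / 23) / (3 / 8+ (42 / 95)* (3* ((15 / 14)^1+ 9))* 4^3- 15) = 41800 / 14688099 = 0.00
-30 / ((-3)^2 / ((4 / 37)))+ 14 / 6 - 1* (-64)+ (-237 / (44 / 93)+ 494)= 96119 / 1628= 59.04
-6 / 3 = -2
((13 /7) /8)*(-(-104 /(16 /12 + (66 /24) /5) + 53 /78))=480731 /37968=12.66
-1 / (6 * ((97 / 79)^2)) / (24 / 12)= -6241 / 112908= -0.06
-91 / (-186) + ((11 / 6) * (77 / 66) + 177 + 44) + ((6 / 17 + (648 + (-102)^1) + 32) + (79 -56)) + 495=25042681 / 18972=1319.98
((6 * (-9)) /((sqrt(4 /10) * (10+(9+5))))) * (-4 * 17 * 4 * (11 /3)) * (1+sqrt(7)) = 1122 * sqrt(10)+1122 * sqrt(70) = 12935.40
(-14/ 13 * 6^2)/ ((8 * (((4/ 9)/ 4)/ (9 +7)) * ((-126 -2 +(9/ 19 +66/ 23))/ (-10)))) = -7928928/ 141635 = -55.98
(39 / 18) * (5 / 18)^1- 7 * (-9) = 6869 / 108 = 63.60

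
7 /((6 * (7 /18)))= 3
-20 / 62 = -10 / 31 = -0.32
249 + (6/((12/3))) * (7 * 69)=1947/2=973.50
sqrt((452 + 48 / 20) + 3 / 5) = sqrt(455) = 21.33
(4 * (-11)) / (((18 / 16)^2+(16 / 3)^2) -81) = 25344 / 29543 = 0.86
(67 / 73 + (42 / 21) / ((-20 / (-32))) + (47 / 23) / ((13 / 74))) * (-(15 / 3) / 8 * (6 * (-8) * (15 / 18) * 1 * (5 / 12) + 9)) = 1718867 / 22776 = 75.47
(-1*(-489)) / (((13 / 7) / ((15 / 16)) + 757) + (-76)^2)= 51345 / 686173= 0.07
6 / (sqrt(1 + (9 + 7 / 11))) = 2*sqrt(143) / 13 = 1.84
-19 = -19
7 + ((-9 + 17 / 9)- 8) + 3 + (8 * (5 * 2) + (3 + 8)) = 85.89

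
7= 7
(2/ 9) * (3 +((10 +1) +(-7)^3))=-658/ 9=-73.11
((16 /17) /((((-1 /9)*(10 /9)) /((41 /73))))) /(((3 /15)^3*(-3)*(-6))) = -36900 /1241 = -29.73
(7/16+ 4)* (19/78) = 1349/1248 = 1.08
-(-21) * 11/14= 33/2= 16.50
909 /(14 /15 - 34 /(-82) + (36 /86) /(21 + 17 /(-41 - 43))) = 41995268235 /63205189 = 664.43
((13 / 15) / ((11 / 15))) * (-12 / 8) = -39 / 22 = -1.77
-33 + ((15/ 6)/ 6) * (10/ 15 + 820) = 5561/ 18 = 308.94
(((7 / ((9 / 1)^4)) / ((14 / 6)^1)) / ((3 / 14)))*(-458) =-6412 / 6561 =-0.98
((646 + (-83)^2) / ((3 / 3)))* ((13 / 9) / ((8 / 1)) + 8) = 4438115 / 72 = 61640.49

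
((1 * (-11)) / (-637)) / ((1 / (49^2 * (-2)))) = -1078 / 13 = -82.92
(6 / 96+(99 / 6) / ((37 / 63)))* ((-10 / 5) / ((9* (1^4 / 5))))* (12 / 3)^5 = -10668160 / 333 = -32036.52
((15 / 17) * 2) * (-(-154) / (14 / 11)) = 3630 / 17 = 213.53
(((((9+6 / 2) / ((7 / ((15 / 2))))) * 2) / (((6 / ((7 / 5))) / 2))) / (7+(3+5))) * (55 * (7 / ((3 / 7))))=718.67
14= 14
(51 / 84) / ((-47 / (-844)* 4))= 3587 / 1316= 2.73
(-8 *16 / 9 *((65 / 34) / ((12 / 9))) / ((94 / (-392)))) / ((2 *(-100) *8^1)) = -0.05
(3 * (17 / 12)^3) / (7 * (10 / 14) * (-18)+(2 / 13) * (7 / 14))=-63869 / 673344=-0.09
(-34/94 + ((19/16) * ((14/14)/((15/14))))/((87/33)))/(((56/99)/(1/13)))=316833/39690560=0.01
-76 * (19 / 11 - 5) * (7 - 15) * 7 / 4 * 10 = -34821.82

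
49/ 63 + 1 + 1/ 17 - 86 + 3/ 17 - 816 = -137698/ 153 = -899.99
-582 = -582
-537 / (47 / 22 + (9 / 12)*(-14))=5907 / 92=64.21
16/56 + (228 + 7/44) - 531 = -93187/308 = -302.56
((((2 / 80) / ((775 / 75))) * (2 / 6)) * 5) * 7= 0.03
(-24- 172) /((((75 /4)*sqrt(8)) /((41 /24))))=-2009*sqrt(2) /450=-6.31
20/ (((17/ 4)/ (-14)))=-1120/ 17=-65.88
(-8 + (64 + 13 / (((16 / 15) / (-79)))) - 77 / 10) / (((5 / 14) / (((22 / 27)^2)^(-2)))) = -24742298637 / 4259200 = -5809.14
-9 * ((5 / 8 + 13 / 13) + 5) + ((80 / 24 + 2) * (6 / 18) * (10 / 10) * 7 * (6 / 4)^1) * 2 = -535 / 24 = -22.29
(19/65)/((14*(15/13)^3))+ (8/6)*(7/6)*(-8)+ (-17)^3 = -1163633039/236250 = -4925.43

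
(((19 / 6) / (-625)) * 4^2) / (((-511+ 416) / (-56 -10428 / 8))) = -10876 / 9375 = -1.16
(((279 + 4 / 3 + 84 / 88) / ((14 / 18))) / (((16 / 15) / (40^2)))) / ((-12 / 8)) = -27847500 / 77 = -361655.84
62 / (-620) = -1 / 10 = -0.10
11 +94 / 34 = 234 / 17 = 13.76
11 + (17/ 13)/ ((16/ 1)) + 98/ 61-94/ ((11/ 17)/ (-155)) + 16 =3146694687/ 139568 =22545.96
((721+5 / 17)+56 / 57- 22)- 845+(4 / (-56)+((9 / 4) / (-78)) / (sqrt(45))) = -1964287 / 13566- sqrt(5) / 520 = -144.80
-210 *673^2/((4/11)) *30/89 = -7846994925/89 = -88168482.30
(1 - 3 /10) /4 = 7 /40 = 0.18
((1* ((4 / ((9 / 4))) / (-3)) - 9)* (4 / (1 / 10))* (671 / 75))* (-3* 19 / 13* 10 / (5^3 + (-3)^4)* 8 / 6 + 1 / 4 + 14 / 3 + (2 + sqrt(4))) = -48213587114 / 1626885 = -29635.52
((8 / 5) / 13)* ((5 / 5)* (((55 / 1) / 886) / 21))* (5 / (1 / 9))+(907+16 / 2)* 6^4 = 47804768580 / 40313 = 1185840.02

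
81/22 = 3.68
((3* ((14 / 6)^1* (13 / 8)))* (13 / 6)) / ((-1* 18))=-1183 / 864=-1.37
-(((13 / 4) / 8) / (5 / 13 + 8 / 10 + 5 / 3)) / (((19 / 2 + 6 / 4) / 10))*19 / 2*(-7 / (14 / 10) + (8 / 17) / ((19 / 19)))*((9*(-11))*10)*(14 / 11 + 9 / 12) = -6751528875 / 604928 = -11160.88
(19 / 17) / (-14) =-19 / 238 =-0.08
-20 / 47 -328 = -15436 / 47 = -328.43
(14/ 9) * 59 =826/ 9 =91.78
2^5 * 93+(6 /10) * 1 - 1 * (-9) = 14928 /5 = 2985.60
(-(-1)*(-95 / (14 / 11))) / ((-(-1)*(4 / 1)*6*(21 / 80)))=-5225 / 441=-11.85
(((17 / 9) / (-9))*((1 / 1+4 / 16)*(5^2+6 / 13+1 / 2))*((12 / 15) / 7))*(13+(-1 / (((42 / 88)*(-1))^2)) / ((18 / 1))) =-21517325 / 2167074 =-9.93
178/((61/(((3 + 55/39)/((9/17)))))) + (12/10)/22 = 28690193/1177605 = 24.36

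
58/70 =29/35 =0.83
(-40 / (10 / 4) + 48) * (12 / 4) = 96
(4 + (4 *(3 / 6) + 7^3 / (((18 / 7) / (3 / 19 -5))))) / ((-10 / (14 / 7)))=127.98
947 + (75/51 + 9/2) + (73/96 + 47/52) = 20253533/21216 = 954.63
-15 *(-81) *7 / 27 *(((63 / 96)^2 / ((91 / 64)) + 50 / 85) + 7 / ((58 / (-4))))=13190625 / 102544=128.63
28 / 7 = 4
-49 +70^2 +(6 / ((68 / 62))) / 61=5030580 / 1037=4851.09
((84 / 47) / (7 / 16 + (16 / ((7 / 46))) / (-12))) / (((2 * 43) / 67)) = -945504 / 5652737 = -0.17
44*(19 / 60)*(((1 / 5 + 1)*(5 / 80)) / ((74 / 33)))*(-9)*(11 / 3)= -227601 / 14800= -15.38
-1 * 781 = -781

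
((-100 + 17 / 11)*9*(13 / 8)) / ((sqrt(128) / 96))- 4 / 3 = -380133*sqrt(2) / 44- 4 / 3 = -12219.27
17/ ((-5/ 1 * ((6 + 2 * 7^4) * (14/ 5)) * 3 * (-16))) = 17/ 3230976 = 0.00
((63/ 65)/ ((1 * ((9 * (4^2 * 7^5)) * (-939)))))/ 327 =-1/ 766723623120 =-0.00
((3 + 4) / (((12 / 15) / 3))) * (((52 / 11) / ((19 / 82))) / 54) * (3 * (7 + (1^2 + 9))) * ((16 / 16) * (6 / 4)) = 317135 / 418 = 758.70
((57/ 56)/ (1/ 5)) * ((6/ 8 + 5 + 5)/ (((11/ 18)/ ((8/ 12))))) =36765/ 616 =59.68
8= 8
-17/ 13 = -1.31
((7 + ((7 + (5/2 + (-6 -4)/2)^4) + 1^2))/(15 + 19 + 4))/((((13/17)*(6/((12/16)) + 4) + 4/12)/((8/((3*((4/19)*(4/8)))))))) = 2941/776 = 3.79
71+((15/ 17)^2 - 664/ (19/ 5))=-565344/ 5491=-102.96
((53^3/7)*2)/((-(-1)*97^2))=297754/65863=4.52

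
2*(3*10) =60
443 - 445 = -2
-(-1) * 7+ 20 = 27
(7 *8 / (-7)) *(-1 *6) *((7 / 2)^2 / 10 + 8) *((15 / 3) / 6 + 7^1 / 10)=16974 / 25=678.96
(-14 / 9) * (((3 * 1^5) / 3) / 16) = -7 / 72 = -0.10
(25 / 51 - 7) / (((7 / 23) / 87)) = -221444 / 119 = -1860.87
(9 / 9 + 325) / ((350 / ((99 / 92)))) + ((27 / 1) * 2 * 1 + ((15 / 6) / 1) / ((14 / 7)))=452831 / 8050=56.25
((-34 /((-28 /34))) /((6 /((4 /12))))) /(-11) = -289 /1386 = -0.21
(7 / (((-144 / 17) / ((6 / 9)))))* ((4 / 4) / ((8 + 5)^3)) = -119 / 474552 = -0.00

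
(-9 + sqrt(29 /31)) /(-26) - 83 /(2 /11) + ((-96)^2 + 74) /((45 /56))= 11104.70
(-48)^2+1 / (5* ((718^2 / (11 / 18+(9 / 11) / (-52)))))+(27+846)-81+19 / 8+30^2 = 10611357592591 / 2653917552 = 3998.38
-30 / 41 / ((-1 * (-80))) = -3 / 328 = -0.01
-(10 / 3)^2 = -100 / 9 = -11.11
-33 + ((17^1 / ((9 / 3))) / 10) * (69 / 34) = -637 / 20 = -31.85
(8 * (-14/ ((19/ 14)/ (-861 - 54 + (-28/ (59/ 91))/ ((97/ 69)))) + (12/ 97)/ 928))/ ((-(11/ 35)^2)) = -301485608562075/ 381558133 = -790143.32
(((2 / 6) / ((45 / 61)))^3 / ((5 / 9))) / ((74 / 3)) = 0.01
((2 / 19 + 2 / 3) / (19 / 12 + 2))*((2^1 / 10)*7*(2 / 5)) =2464 / 20425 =0.12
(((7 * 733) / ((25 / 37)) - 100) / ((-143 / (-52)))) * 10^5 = 2997552000 / 11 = 272504727.27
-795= -795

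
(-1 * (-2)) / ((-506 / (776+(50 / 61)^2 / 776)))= -560174849 / 182634122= -3.07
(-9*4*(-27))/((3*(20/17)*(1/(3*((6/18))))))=1377/5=275.40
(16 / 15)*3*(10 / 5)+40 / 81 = 2792 / 405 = 6.89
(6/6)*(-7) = -7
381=381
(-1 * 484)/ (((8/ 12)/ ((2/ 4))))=-363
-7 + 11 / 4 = -17 / 4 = -4.25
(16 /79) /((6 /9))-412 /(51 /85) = -162668 /237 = -686.36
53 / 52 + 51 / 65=469 / 260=1.80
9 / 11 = 0.82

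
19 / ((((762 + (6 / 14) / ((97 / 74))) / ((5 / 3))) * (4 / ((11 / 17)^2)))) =1561021 / 359021232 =0.00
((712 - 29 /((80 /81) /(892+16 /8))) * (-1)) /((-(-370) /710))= 72528133 /1480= 49005.50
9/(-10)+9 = 81/10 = 8.10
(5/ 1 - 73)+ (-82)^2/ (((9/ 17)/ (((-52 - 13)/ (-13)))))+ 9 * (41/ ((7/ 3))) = 4006459/ 63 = 63594.59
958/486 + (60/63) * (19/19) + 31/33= 3.86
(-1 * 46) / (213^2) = -46 / 45369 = -0.00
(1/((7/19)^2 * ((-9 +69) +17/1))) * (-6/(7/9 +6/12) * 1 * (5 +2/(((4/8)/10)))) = -1754460/86779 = -20.22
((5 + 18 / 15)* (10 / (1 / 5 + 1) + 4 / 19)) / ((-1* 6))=-15097 / 1710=-8.83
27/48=9/16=0.56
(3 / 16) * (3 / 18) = 0.03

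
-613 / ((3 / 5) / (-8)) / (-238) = -12260 / 357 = -34.34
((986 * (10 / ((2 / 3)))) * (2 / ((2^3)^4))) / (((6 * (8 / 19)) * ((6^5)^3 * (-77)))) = -46835 / 593170330621575168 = -0.00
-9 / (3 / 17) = -51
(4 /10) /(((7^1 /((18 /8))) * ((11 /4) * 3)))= 6 /385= 0.02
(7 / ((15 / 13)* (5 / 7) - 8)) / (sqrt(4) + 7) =-637 / 5877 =-0.11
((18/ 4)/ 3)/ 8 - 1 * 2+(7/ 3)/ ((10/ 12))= 79/ 80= 0.99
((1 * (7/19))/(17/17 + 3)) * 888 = 1554/19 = 81.79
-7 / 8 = -0.88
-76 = -76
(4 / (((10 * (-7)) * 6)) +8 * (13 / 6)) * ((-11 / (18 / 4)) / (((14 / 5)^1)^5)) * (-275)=3439046875 / 50824368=67.67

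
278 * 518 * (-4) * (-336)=193541376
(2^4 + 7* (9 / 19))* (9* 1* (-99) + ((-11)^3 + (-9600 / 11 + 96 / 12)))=-12461118 / 209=-59622.57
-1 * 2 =-2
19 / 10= 1.90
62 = 62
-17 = -17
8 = 8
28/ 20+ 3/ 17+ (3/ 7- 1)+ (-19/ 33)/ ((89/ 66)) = 30612/ 52955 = 0.58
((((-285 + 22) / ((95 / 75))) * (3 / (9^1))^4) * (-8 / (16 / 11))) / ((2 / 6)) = 14465 / 342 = 42.30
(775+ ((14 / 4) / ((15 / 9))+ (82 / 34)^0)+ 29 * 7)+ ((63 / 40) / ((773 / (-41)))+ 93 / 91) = 982.04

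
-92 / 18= -46 / 9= -5.11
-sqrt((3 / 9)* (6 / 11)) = -sqrt(22) / 11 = -0.43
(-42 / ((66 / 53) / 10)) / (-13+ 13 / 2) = 7420 / 143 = 51.89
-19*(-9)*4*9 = 6156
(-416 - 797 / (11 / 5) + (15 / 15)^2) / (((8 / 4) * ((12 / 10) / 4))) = -14250 / 11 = -1295.45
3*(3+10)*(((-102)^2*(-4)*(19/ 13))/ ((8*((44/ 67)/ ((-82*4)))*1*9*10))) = 1645502.95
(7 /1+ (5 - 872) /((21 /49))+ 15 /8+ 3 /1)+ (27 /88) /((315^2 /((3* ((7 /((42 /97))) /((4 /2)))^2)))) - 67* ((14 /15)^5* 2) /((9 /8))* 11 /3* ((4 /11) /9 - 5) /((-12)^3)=-691601098032250369 /343736038800000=-2012.01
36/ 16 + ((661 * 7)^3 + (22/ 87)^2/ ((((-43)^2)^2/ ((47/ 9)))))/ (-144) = -23070304890734541834587/ 33536468580624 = -687916941.38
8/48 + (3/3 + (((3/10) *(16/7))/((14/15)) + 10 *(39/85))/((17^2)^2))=487037555/417437958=1.17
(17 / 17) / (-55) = -1 / 55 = -0.02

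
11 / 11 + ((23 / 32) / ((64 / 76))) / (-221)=1.00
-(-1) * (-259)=-259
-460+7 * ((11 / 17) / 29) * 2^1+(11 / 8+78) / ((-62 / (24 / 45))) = -42215047 / 91698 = -460.37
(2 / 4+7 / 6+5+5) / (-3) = -35 / 9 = -3.89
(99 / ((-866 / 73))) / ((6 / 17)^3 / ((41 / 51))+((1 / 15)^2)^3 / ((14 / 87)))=-2275957215984375 / 14914942037893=-152.60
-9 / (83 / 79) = -711 / 83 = -8.57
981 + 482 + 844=2307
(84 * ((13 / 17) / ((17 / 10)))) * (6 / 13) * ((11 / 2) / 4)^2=38115 / 1156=32.97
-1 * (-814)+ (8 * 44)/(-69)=808.90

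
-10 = -10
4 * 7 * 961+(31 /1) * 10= 27218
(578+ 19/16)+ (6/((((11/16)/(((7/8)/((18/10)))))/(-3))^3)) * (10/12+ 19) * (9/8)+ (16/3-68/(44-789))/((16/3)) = -33201586273/47596560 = -697.56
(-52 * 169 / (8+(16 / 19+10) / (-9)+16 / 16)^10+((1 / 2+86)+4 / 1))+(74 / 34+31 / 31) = 56417116007268868614274359815723873 / 602254995736803615102636435917266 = 93.68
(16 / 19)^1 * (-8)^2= 1024 / 19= 53.89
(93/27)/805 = 31/7245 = 0.00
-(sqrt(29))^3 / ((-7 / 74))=2146*sqrt(29) / 7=1650.94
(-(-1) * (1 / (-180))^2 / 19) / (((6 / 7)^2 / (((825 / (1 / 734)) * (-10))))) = -989065 / 73872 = -13.39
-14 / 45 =-0.31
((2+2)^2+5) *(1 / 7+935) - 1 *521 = 19117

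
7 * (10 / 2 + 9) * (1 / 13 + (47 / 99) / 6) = 59045 / 3861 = 15.29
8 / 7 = 1.14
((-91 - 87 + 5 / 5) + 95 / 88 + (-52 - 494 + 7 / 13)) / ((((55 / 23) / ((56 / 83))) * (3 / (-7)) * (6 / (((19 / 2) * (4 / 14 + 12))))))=36184118719 / 3916770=9238.25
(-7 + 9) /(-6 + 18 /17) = -17 /42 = -0.40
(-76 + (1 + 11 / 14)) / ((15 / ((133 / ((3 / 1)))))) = -19741 / 90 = -219.34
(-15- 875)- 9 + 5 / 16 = -14379 / 16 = -898.69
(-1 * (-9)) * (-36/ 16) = -81/ 4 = -20.25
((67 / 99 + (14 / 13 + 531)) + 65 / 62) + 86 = 49456487 / 79794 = 619.80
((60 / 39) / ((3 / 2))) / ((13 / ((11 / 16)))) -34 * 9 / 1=-310229 / 1014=-305.95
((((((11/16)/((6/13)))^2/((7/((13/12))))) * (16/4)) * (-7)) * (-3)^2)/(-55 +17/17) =1.60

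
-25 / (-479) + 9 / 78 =2087 / 12454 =0.17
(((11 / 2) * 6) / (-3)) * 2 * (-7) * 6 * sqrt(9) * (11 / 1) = 30492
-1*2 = -2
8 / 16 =1 / 2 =0.50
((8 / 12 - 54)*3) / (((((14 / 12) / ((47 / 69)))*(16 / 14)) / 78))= -146640 / 23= -6375.65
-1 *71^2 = -5041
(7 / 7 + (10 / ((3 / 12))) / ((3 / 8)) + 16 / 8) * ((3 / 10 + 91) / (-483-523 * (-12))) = 300377 / 173790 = 1.73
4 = 4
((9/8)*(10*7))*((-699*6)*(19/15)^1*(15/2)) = -12550545/4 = -3137636.25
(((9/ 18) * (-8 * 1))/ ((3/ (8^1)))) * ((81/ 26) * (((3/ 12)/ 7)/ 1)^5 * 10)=-0.00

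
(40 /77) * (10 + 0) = 400 /77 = 5.19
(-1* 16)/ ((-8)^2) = -1/ 4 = -0.25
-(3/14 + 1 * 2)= -31/14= -2.21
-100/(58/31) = -1550/29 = -53.45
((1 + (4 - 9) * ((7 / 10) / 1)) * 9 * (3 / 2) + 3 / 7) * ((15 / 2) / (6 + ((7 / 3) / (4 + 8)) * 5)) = -125955 / 3514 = -35.84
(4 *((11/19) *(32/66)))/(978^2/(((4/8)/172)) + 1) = 64/18754738329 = 0.00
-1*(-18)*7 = 126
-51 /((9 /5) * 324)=-85 /972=-0.09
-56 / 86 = -28 / 43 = -0.65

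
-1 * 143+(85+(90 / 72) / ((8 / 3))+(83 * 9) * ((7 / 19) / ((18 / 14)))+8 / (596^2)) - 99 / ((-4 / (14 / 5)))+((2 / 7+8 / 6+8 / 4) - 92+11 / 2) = 142.94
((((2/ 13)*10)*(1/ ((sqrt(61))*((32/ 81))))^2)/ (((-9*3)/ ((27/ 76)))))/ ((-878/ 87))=2854035/ 13546317824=0.00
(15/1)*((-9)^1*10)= -1350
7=7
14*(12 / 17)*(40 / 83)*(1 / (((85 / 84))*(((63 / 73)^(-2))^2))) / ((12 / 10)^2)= 1235032142400 / 681188606867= 1.81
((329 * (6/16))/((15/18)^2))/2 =88.83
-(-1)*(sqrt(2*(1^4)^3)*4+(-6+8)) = 2+4*sqrt(2) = 7.66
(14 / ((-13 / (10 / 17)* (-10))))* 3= 42 / 221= 0.19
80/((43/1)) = 80/43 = 1.86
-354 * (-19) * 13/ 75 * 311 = 362576.24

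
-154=-154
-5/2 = -2.50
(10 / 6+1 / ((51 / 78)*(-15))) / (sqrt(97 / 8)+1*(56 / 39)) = -2323776 / 10408165+404586*sqrt(194) / 10408165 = 0.32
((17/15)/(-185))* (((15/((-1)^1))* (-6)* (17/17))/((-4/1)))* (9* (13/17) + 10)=861/370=2.33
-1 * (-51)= 51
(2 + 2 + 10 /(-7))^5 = 1889568 /16807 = 112.43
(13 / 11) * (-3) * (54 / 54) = -39 / 11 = -3.55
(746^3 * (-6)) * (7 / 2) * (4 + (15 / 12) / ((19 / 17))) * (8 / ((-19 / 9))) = 61046094351312 / 361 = 169102754435.77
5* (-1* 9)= -45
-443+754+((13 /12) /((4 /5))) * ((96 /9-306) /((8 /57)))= -487393 /192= -2538.51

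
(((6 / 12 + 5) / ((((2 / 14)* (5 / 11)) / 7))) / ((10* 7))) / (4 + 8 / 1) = 847 / 1200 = 0.71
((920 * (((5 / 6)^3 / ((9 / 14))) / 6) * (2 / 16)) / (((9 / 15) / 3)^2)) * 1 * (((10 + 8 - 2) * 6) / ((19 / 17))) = 171062500 / 4617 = 37050.57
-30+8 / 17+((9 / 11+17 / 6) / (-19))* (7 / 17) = -631195 / 21318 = -29.61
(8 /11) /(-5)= -8 /55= -0.15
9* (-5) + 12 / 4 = -42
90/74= 45/37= 1.22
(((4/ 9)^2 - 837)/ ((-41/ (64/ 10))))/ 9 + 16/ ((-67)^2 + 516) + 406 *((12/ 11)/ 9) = 9533499176/ 149594445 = 63.73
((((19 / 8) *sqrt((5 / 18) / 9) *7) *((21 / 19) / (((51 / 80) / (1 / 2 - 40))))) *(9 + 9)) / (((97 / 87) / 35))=-58935975 *sqrt(10) / 1649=-113021.17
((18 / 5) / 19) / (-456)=-3 / 7220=-0.00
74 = 74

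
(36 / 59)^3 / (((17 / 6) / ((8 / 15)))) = 746496 / 17457215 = 0.04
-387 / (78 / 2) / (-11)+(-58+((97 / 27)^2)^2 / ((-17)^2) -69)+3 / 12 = -11005281782533 / 87851448828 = -125.27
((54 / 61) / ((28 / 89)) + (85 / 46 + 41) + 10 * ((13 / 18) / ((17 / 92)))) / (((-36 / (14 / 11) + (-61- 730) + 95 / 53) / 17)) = -1.76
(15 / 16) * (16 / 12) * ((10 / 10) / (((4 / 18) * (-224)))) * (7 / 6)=-15 / 512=-0.03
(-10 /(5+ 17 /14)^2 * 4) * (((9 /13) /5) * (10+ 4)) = -21952 /10933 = -2.01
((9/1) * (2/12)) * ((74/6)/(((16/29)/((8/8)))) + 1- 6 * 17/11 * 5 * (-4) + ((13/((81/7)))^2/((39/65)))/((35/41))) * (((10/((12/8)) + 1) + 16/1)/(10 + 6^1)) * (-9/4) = -51964427069/49268736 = -1054.71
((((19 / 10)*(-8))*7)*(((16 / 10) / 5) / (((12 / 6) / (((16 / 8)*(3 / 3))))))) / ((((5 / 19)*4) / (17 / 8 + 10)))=-245119 / 625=-392.19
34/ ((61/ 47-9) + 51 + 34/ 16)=12784/ 17079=0.75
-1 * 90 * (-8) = 720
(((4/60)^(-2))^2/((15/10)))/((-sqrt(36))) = -5625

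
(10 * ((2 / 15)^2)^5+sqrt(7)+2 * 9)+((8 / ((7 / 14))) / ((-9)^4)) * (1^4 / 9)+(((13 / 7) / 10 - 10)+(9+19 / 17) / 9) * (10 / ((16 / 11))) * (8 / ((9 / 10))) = -7041400161865663 / 13724279296875+sqrt(7) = -510.42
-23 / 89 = -0.26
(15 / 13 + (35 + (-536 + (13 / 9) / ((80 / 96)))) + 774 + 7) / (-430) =-55163 / 83850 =-0.66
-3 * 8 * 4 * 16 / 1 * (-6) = 9216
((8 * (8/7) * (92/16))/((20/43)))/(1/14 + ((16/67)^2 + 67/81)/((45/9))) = 2876874408/6319031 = 455.27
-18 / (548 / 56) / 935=-252 / 128095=-0.00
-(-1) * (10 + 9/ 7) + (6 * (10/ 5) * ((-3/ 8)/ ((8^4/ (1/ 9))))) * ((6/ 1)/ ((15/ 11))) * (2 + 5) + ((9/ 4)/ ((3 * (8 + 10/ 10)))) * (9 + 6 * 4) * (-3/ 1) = 434661/ 143360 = 3.03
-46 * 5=-230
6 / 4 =3 / 2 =1.50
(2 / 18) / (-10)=-1 / 90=-0.01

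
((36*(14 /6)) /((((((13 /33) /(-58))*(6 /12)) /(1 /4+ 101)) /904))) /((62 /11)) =-161874100080 /403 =-401672704.91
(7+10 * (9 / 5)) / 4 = 25 / 4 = 6.25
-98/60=-49/30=-1.63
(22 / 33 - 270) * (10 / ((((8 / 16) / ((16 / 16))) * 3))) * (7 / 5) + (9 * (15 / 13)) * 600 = 434888 / 117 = 3716.99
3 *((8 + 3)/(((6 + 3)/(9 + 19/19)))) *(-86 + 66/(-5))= -10912/3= -3637.33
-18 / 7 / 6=-3 / 7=-0.43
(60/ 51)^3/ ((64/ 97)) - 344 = -1677947/ 4913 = -341.53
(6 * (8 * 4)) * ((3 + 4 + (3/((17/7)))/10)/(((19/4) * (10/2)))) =465024/8075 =57.59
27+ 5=32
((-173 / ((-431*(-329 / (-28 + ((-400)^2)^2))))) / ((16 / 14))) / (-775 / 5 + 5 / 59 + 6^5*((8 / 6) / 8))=-65324799928551 / 2727564536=-23949.86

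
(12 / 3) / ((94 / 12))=24 / 47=0.51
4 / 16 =0.25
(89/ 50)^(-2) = 2500/ 7921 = 0.32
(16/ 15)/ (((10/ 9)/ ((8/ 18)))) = 32/ 75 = 0.43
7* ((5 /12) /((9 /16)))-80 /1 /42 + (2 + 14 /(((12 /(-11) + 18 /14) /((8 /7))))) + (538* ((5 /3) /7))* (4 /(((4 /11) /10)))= 13398106 /945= 14177.89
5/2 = 2.50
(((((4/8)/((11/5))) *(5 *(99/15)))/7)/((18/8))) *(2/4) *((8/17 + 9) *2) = 230/51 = 4.51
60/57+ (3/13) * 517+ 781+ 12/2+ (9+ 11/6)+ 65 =1457093/1482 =983.19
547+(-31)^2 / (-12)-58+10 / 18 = 409.47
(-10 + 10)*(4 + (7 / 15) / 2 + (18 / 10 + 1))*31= 0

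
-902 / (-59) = 902 / 59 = 15.29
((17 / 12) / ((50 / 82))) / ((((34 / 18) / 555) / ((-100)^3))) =-682650000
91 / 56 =13 / 8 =1.62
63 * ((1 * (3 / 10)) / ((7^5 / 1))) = 27 / 24010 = 0.00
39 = 39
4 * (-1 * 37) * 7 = -1036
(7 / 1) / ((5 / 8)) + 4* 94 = 387.20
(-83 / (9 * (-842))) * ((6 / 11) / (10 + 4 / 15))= 415 / 713174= 0.00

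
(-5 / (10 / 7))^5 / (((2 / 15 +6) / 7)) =-1764735 / 2944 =-599.43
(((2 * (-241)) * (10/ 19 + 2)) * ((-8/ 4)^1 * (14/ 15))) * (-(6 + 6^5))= -1680413952/ 95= -17688567.92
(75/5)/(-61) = -15/61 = -0.25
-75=-75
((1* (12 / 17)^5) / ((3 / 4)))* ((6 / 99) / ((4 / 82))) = 4534272 / 15618427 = 0.29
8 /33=0.24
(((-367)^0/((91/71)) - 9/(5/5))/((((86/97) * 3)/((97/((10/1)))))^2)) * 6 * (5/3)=-16554975547/15143310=-1093.22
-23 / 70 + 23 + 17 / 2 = 1091 / 35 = 31.17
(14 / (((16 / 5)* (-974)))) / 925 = -7 / 1441520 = -0.00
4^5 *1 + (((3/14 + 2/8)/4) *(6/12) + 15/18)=688727/672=1024.89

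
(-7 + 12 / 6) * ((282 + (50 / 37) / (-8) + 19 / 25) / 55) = -1045587 / 40700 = -25.69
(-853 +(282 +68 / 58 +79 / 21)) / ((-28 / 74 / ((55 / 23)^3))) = 1061069706125 / 51867921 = 20457.15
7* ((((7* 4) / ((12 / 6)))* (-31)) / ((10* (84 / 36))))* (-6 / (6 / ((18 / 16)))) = 5859 / 40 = 146.48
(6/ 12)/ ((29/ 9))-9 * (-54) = 28197/ 58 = 486.16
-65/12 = -5.42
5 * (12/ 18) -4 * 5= -50/ 3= -16.67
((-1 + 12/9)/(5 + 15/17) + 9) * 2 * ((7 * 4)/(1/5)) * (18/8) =57057/10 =5705.70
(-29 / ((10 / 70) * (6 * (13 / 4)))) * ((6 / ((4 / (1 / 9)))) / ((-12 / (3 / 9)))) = 0.05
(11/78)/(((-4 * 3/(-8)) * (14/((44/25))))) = 242/20475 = 0.01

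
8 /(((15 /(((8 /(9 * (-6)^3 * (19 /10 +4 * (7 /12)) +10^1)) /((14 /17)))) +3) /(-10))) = 2720 /431427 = 0.01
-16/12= -4/3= -1.33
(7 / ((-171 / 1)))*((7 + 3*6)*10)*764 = -1337000 / 171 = -7818.71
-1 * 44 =-44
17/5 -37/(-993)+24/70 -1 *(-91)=3294083/34755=94.78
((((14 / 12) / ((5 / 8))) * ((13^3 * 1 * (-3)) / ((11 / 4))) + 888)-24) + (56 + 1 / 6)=-1172729 / 330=-3553.72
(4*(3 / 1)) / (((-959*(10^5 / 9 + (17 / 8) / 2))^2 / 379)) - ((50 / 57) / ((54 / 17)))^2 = -425341829134826876228737 / 5577472968931782349599609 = -0.08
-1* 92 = -92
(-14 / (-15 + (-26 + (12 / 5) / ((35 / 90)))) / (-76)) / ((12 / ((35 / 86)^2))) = -300125 / 4111170144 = -0.00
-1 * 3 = -3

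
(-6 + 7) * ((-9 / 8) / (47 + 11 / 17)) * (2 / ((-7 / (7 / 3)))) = 0.02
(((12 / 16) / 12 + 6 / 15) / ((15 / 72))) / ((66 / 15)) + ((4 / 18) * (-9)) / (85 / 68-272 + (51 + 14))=93113 / 181060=0.51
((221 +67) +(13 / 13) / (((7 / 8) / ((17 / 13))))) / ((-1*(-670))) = 13172 / 30485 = 0.43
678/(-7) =-678/7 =-96.86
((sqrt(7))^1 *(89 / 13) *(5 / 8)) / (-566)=-445 *sqrt(7) / 58864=-0.02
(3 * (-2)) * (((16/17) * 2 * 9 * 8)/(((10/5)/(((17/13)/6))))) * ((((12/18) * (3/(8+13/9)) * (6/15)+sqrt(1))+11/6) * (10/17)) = -152.11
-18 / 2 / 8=-9 / 8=-1.12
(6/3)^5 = 32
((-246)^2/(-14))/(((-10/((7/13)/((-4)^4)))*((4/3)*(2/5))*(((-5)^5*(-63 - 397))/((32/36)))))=5043/4784000000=0.00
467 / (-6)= -467 / 6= -77.83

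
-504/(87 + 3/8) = -1344/233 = -5.77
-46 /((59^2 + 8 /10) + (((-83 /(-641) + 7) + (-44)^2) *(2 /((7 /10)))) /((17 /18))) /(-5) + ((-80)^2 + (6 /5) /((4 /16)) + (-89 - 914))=96420092456369 /17849619555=5401.80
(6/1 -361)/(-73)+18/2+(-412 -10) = -408.14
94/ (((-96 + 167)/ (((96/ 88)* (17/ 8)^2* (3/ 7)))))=122247/ 43736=2.80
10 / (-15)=-0.67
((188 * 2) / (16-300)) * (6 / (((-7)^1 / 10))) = 5640 / 497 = 11.35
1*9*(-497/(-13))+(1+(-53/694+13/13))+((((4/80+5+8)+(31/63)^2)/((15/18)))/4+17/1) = 366.99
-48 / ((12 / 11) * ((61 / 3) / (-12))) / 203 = 0.13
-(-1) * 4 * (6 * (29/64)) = 87/8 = 10.88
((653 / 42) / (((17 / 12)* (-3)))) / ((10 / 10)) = -1306 / 357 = -3.66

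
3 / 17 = 0.18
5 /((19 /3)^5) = 1215 /2476099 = 0.00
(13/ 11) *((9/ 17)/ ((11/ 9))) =1053/ 2057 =0.51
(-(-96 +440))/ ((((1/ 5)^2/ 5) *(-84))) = 10750/ 21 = 511.90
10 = 10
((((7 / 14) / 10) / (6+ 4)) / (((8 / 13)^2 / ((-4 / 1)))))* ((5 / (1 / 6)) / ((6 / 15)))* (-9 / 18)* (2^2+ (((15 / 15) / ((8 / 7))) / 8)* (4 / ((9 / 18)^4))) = 5577 / 256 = 21.79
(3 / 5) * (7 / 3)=7 / 5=1.40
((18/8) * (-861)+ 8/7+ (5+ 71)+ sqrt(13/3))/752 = -52083/21056+ sqrt(39)/2256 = -2.47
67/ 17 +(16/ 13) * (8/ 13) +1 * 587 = 1699950/ 2873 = 591.70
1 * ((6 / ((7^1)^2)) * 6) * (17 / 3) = 204 / 49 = 4.16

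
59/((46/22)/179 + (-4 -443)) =-0.13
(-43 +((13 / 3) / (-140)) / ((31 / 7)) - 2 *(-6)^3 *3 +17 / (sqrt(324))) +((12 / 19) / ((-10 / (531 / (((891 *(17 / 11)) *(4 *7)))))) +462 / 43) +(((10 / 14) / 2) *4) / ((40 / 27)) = 24522069157 / 19375155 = 1265.65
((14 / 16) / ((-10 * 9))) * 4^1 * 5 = -7 / 36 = -0.19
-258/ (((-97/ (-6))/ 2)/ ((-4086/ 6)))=2108376/ 97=21735.84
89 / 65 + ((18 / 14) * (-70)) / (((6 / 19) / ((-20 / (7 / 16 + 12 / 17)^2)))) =27419680169 / 6286865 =4361.42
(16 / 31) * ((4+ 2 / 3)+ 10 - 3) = 560 / 93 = 6.02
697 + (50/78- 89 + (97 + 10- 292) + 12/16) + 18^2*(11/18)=97093/156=622.39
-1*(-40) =40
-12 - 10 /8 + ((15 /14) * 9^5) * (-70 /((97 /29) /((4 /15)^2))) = -94166.98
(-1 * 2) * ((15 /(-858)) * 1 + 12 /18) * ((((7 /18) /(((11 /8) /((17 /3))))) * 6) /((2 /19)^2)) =-47856326 /42471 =-1126.80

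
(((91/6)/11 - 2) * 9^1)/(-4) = 123/88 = 1.40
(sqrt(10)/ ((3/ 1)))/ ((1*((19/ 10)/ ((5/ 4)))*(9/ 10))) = 125*sqrt(10)/ 513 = 0.77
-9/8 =-1.12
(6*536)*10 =32160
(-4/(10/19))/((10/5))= -3.80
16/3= 5.33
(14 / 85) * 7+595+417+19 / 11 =948913 / 935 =1014.88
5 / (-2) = -5 / 2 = -2.50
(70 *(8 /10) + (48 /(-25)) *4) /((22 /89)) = 195.48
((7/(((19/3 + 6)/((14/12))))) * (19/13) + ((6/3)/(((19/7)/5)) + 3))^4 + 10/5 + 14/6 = 1149426450085193474611/334838930956081968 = 3432.77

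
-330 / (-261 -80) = 30 / 31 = 0.97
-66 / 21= -22 / 7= -3.14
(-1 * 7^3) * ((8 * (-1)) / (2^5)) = 85.75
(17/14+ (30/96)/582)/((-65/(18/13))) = -237561/9180080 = -0.03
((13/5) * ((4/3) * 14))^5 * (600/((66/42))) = 102815172032.83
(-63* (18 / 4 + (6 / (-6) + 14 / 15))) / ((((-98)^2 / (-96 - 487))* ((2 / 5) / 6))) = 99693 / 392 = 254.32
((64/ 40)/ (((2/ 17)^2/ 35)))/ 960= 2023/ 480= 4.21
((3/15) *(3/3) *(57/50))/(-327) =-0.00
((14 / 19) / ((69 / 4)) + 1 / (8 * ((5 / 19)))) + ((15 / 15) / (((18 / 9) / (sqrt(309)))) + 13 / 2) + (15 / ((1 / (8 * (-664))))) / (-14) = sqrt(309) / 2 + 2091785663 / 367080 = 5707.24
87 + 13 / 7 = 622 / 7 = 88.86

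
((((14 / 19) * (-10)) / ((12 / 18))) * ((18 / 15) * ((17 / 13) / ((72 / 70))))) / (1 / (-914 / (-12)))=-1903405 / 1482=-1284.35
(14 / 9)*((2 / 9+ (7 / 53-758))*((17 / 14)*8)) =-49149992 / 4293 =-11448.87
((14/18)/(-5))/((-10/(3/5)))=7/750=0.01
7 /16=0.44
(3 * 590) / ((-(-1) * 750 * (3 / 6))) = 118 / 25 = 4.72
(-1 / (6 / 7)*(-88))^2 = 94864 / 9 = 10540.44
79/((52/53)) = 4187/52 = 80.52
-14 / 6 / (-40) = 7 / 120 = 0.06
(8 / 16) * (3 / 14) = 3 / 28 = 0.11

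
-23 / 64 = -0.36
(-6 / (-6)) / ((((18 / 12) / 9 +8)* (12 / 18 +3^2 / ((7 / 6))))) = 9 / 616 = 0.01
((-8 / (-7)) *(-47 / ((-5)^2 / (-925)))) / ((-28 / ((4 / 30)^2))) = -13912 / 11025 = -1.26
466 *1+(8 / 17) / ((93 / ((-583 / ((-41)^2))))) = 1238465362 / 2657661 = 466.00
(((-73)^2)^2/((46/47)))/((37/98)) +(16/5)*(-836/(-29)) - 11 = 9483176633966/123395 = 76852195.26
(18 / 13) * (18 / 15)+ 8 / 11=1708 / 715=2.39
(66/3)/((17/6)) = 132/17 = 7.76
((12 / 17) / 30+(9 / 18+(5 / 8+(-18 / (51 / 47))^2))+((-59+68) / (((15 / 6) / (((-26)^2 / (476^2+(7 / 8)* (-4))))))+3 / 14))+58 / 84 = 277.23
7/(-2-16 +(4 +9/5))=-35/61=-0.57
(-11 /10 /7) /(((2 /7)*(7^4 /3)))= -33 /48020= -0.00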